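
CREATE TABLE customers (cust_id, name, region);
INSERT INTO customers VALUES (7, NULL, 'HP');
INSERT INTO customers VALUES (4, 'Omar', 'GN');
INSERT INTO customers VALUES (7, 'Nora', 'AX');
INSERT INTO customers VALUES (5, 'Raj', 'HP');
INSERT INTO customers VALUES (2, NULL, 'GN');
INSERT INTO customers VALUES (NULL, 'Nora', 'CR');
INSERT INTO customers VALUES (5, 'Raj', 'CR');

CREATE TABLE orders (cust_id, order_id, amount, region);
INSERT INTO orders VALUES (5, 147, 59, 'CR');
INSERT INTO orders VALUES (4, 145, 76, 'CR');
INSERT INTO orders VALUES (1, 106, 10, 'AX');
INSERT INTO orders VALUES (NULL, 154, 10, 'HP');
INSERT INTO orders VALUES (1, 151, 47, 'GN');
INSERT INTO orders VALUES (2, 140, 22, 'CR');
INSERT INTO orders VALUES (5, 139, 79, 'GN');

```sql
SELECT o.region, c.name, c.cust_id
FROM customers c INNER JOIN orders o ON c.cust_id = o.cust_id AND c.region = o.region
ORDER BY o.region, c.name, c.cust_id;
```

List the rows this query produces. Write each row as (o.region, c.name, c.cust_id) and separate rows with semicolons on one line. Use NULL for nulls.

INNER JOIN keeps only pairs where the ON condition holds.
Matching on c.cust_id = o.cust_id AND c.region = o.region. A NULL in a compared column never satisfies the condition.
- c (cust_id=7, region=HP) has no partner → excluded.
- c (cust_id=4, region=GN) has no partner → excluded.
- c (cust_id=7, region=AX) has no partner → excluded.
- c (cust_id=5, region=HP) has no partner → excluded.
- c (cust_id=2, region=GN) has no partner → excluded.
- c (cust_id=NULL, region=CR) has no partner → excluded.
- c (cust_id=5, region=CR) pairs with 1 row(s) of o.
After projecting and ordering:
o.region | c.name | c.cust_id
CR | Raj | 5

(CR, Raj, 5)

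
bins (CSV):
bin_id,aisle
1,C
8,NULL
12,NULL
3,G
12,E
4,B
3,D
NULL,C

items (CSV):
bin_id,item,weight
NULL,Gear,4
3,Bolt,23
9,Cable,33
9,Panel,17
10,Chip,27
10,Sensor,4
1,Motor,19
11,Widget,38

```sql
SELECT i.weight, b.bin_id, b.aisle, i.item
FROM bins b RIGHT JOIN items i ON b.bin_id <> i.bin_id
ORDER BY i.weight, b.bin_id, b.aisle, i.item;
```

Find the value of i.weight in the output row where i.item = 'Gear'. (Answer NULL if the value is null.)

4

RIGHT JOIN keeps every row from `items`; unmatched rows get NULL for `bins`'s columns.
Matching on b.bin_id <> i.bin_id. A NULL in a compared column never satisfies the condition.
Matched pairs: 46; unmatched i rows kept: 1.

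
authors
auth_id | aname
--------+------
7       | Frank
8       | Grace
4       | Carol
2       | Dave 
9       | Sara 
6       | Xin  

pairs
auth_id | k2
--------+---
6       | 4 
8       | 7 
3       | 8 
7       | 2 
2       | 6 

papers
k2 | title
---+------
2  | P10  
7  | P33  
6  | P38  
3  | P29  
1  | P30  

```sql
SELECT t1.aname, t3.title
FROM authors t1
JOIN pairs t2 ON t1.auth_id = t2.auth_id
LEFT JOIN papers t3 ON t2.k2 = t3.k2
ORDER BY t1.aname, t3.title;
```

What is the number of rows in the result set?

4

Joins associate left-to-right: authors INNER JOIN pairs on auth_id gives 4 intermediate row(s).
Then LEFT JOIN `papers t3` on k2: each of those 4 rows is kept; rows whose t2.k2 has no match in t3 get NULL for t3's columns.
Result: 4 row(s).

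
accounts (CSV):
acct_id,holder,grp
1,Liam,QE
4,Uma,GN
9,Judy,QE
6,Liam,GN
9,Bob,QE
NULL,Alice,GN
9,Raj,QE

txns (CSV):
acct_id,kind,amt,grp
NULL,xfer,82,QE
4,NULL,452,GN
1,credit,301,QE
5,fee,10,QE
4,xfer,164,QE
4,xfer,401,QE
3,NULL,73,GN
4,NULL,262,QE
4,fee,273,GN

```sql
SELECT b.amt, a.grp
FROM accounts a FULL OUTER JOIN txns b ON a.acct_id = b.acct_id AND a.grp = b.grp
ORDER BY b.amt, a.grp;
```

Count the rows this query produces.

14

FULL OUTER JOIN keeps every row from both sides; unmatched rows get NULL for the other side's columns.
Matching on a.acct_id = b.acct_id AND a.grp = b.grp. A NULL in a compared column never satisfies the condition.
- a (acct_id=1, grp=QE) pairs with 1 row(s) of b.
- a (acct_id=4, grp=GN) pairs with 2 row(s) of b.
- a (acct_id=9, grp=QE) has no partner → padded with NULL.
- a (acct_id=6, grp=GN) has no partner → padded with NULL.
- a (acct_id=9, grp=QE) has no partner → padded with NULL.
- a (acct_id=NULL, grp=GN) has no partner → padded with NULL.
- a (acct_id=9, grp=QE) has no partner → padded with NULL.
- 6 row(s) from b found no a partner → padded with NULL.
Total: 3 matched + 11 padded = 14 rows.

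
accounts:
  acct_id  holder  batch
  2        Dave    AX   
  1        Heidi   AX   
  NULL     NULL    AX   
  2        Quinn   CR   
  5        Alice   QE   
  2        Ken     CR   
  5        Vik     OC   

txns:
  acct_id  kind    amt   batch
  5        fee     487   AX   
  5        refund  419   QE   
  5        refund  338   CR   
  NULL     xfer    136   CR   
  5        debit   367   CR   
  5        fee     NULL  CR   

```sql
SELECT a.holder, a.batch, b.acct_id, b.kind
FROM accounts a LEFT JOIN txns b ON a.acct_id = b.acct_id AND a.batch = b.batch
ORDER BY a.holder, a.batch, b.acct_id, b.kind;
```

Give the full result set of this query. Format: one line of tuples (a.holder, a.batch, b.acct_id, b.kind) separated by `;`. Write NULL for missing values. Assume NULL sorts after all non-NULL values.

LEFT JOIN keeps every row from `accounts`; unmatched rows get NULL for `txns`'s columns.
Matching on a.acct_id = b.acct_id AND a.batch = b.batch. A NULL in a compared column never satisfies the condition.
Matched pairs: 1; unmatched a rows kept: 6.

(Alice, QE, 5, refund); (Dave, AX, NULL, NULL); (Heidi, AX, NULL, NULL); (Ken, CR, NULL, NULL); (Quinn, CR, NULL, NULL); (Vik, OC, NULL, NULL); (NULL, AX, NULL, NULL)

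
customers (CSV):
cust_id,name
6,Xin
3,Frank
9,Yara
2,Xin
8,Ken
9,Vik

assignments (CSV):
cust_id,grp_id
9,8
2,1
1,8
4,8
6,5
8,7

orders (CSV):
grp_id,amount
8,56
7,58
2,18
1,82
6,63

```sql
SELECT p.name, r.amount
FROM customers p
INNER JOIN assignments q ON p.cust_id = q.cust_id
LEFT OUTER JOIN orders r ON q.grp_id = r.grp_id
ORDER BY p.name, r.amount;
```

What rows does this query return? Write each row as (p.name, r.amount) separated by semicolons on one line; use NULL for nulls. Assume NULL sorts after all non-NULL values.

Evaluate left to right. First `customers p INNER JOIN assignments q` on cust_id: 5 row(s).
Then LEFT JOIN `orders r` on grp_id: each of those 5 rows is kept; rows whose q.grp_id has no match in r get NULL for r's columns.

(Ken, 58); (Vik, 56); (Xin, 82); (Xin, NULL); (Yara, 56)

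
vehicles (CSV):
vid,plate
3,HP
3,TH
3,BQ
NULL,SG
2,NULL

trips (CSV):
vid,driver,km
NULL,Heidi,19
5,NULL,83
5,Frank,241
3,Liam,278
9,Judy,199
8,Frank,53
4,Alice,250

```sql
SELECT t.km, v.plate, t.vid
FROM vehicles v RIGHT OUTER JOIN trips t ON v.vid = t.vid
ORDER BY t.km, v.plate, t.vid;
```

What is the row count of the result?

9

RIGHT JOIN keeps every row from `trips`; unmatched rows get NULL for `vehicles`'s columns.
Matching on v.vid = t.vid. A NULL in a compared column never satisfies the condition.
- v[0] vid=3 → 1 match(es) in t → 1 row(s).
- v[1] vid=3 → 1 match(es) in t → 1 row(s).
- v[2] vid=3 → 1 match(es) in t → 1 row(s).
- v[3] vid=NULL → no match.
- v[4] vid=2 → no match.
- 6 row(s) from t found no v partner → padded with NULL.
Total: 3 matched + 6 padded = 9 rows.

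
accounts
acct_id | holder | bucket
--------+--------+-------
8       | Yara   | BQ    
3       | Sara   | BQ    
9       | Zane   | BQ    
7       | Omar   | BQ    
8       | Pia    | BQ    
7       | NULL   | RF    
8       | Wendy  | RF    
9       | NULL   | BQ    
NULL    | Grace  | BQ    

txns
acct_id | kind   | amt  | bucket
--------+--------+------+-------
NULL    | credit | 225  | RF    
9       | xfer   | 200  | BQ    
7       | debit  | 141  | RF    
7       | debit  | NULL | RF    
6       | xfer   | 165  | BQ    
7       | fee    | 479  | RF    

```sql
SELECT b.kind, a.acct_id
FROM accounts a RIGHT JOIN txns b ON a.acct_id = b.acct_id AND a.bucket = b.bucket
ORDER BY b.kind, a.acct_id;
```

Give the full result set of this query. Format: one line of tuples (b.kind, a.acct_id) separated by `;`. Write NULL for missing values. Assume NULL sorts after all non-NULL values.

(credit, NULL); (debit, 7); (debit, 7); (fee, 7); (xfer, 9); (xfer, 9); (xfer, NULL)

RIGHT JOIN keeps every row from `txns`; unmatched rows get NULL for `accounts`'s columns.
Matching on a.acct_id = b.acct_id AND a.bucket = b.bucket. A NULL in a compared column never satisfies the condition.
Matched pairs: 5; unmatched b rows kept: 2.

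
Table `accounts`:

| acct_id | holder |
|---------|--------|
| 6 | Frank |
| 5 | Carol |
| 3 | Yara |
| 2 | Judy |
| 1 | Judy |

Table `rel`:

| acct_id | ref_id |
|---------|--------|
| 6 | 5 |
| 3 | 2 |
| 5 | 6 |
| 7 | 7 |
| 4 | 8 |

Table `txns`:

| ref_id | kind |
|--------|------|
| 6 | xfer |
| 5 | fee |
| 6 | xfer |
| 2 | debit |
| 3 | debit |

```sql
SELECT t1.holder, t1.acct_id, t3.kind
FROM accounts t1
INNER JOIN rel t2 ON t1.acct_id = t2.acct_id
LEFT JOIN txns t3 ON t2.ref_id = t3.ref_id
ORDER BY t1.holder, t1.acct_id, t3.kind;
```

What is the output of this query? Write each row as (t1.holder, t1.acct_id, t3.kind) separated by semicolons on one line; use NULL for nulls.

(Carol, 5, xfer); (Carol, 5, xfer); (Frank, 6, fee); (Yara, 3, debit)

Joins associate left-to-right: accounts INNER JOIN rel on acct_id gives 3 intermediate row(s).
Then LEFT JOIN `txns t3` on ref_id: each of those 3 rows is kept; rows whose t2.ref_id has no match in t3 get NULL for t3's columns.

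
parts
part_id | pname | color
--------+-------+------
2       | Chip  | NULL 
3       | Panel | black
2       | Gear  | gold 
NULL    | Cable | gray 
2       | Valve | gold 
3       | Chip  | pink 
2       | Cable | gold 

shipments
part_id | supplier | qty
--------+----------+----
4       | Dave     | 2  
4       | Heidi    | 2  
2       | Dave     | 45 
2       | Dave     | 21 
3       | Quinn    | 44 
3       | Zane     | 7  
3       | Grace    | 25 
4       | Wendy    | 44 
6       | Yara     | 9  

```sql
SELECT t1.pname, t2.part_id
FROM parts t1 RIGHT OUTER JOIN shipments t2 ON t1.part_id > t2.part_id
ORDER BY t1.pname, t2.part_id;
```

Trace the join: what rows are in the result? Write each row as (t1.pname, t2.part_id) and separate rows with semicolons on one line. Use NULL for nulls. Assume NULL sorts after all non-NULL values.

RIGHT JOIN keeps every row from `shipments`; unmatched rows get NULL for `parts`'s columns.
Matching on t1.part_id > t2.part_id. A NULL in a compared column never satisfies the condition.
Matched pairs: 4; unmatched t2 rows kept: 7.

(Chip, 2); (Chip, 2); (Panel, 2); (Panel, 2); (NULL, 3); (NULL, 3); (NULL, 3); (NULL, 4); (NULL, 4); (NULL, 4); (NULL, 6)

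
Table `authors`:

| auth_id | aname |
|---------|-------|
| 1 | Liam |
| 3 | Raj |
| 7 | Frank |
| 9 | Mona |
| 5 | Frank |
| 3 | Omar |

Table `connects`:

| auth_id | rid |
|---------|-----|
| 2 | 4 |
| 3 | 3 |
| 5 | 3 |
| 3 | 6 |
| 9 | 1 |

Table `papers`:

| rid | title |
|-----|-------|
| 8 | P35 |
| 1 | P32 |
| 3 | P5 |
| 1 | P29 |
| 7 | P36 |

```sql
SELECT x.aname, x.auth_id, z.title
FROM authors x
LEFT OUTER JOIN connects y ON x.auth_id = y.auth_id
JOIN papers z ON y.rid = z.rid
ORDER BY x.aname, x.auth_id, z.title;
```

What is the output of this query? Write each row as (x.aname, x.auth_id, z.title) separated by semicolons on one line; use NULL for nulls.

(Frank, 5, P5); (Mona, 9, P29); (Mona, 9, P32); (Omar, 3, P5); (Raj, 3, P5)

Step 1 — x LEFT JOIN y on auth_id → 8 row(s).
Then INNER JOIN `papers z` on rid: keep only rows whose y.rid appears in z.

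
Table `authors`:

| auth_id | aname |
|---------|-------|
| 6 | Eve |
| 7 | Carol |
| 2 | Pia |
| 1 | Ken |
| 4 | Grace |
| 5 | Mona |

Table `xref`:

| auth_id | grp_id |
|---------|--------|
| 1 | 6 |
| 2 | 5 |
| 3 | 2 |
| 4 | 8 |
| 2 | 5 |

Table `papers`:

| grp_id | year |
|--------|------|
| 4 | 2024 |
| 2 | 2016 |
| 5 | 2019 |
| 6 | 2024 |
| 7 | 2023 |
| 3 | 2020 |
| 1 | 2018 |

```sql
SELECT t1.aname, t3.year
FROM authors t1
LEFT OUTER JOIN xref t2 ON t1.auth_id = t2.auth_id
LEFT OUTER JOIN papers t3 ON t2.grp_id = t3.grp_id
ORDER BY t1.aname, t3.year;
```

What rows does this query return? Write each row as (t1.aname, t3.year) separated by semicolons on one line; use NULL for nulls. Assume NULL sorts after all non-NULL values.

Joins associate left-to-right: authors LEFT JOIN xref on auth_id gives 7 intermediate row(s).
Then LEFT JOIN `papers t3` on grp_id: each of those 7 rows is kept; rows whose t2.grp_id has no match in t3 get NULL for t3's columns.

(Carol, NULL); (Eve, NULL); (Grace, NULL); (Ken, 2024); (Mona, NULL); (Pia, 2019); (Pia, 2019)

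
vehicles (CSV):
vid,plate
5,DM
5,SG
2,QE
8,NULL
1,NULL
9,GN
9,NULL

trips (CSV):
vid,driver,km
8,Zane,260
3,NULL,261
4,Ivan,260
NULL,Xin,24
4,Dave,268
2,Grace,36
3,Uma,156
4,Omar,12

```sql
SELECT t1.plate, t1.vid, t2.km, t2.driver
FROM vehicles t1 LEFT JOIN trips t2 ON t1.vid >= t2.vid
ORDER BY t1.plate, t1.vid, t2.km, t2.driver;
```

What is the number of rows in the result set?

LEFT JOIN keeps every row from `vehicles`; unmatched rows get NULL for `trips`'s columns.
Matching on t1.vid >= t2.vid. A NULL in a compared column never satisfies the condition.
- t1 row (vid=5): matches 6 t2 row(s) → 6 output row(s).
- t1 row (vid=5): matches 6 t2 row(s) → 6 output row(s).
- t1 row (vid=2): matches 1 t2 row(s) → 1 output row(s).
- t1 row (vid=8): matches 7 t2 row(s) → 7 output row(s).
- t1 row (vid=1): no match → kept, t2 columns NULL.
- t1 row (vid=9): matches 7 t2 row(s) → 7 output row(s).
- t1 row (vid=9): matches 7 t2 row(s) → 7 output row(s).
Total: 34 matched + 1 padded = 35 rows.

35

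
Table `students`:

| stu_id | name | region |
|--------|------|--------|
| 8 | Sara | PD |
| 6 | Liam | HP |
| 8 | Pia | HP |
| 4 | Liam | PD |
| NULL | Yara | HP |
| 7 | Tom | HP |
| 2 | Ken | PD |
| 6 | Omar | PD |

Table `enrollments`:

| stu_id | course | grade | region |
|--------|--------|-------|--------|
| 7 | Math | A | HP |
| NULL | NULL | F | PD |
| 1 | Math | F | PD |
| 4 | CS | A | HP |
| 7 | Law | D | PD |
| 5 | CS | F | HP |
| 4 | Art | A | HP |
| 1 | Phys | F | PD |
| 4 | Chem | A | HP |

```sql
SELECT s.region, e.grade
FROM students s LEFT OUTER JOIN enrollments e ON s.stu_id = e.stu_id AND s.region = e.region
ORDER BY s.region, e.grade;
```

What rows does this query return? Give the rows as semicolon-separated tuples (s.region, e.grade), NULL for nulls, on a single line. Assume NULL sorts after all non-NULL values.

(HP, A); (HP, NULL); (HP, NULL); (HP, NULL); (PD, NULL); (PD, NULL); (PD, NULL); (PD, NULL)

LEFT JOIN keeps every row from `students`; unmatched rows get NULL for `enrollments`'s columns.
Matching on s.stu_id = e.stu_id AND s.region = e.region. A NULL in a compared column never satisfies the condition.
- stu_id=8, region=PD: no e row matches, row kept with e columns NULL.
- stu_id=6, region=HP: no e row matches, row kept with e columns NULL.
- stu_id=8, region=HP: no e row matches, row kept with e columns NULL.
- stu_id=4, region=PD: no e row matches, row kept with e columns NULL.
- stu_id=NULL, region=HP: no e row matches, row kept with e columns NULL.
- stu_id=7, region=HP: 1 matching e row(s), so 1 row(s) emitted.
- stu_id=2, region=PD: no e row matches, row kept with e columns NULL.
- stu_id=6, region=PD: no e row matches, row kept with e columns NULL.
After projecting and ordering:
s.region | e.grade
HP | A
HP | NULL
HP | NULL
HP | NULL
PD | NULL
PD | NULL
PD | NULL
PD | NULL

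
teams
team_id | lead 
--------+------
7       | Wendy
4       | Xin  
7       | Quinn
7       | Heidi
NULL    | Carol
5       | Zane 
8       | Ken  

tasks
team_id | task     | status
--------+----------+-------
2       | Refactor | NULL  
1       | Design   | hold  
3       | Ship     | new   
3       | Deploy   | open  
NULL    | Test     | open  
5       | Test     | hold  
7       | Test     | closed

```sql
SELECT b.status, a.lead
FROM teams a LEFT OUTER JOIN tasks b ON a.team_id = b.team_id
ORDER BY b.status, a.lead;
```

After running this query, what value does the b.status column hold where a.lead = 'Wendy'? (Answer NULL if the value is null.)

LEFT JOIN keeps every row from `teams`; unmatched rows get NULL for `tasks`'s columns.
Matching on a.team_id = b.team_id. A NULL in a compared column never satisfies the condition.
- a (team_id=7) pairs with 1 row(s) of b.
- a (team_id=4) has no partner → padded with NULL.
- a (team_id=7) pairs with 1 row(s) of b.
- a (team_id=7) pairs with 1 row(s) of b.
- a (team_id=NULL) has no partner → padded with NULL.
- a (team_id=5) pairs with 1 row(s) of b.
- a (team_id=8) has no partner → padded with NULL.

closed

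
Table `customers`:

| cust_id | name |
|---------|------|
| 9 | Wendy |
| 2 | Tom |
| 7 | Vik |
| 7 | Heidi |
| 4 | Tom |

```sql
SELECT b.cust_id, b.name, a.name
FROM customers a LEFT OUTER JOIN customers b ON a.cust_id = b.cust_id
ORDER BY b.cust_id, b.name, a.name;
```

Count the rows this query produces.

7

LEFT JOIN keeps every row from `customers a`; unmatched rows get NULL for `customers b`'s columns.
Matching on a.cust_id = b.cust_id.
Matched pairs: 7; unmatched a rows kept: 0.
Total: 7 rows.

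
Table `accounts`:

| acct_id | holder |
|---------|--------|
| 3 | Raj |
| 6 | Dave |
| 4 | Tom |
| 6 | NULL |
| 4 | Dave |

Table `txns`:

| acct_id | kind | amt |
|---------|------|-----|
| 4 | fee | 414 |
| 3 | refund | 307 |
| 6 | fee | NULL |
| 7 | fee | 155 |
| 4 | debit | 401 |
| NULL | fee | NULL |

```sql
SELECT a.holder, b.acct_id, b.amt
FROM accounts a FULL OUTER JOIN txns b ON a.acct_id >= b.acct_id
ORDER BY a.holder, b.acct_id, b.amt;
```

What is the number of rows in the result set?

17

FULL OUTER JOIN keeps every row from both sides; unmatched rows get NULL for the other side's columns.
Matching on a.acct_id >= b.acct_id. A NULL in a compared column never satisfies the condition.
- a[0] acct_id=3 → 1 match(es) in b → 1 row(s).
- a[1] acct_id=6 → 4 match(es) in b → 4 row(s).
- a[2] acct_id=4 → 3 match(es) in b → 3 row(s).
- a[3] acct_id=6 → 4 match(es) in b → 4 row(s).
- a[4] acct_id=4 → 3 match(es) in b → 3 row(s).
- 2 b row(s) had no a match → kept, a columns NULL.
Total: 15 matched + 2 padded = 17 rows.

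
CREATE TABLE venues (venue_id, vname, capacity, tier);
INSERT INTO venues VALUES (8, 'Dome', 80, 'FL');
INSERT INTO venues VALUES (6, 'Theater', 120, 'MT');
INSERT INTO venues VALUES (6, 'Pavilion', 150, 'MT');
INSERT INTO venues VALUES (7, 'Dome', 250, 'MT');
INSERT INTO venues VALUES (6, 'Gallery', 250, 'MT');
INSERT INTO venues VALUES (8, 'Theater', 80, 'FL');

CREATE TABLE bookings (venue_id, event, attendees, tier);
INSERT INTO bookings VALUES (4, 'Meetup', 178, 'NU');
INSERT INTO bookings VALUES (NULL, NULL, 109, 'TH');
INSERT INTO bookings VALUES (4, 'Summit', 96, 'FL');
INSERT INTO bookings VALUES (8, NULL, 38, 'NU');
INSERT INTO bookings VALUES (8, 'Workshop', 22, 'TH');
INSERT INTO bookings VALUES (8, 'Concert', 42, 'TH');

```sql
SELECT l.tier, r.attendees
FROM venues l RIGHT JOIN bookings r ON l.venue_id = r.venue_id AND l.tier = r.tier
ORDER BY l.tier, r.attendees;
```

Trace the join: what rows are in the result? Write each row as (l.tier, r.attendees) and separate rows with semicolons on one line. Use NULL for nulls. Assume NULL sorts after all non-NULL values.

RIGHT JOIN keeps every row from `bookings`; unmatched rows get NULL for `venues`'s columns.
Matching on l.venue_id = r.venue_id AND l.tier = r.tier. A NULL in a compared column never satisfies the condition.
- venue_id=8, tier=FL: no matching r row.
- venue_id=6, tier=MT: no matching r row.
- venue_id=6, tier=MT: no matching r row.
- venue_id=7, tier=MT: no matching r row.
- venue_id=6, tier=MT: no matching r row.
- venue_id=8, tier=FL: no matching r row.
- 6 r row(s) had no l match → kept, l columns NULL.
After projecting and ordering:
l.tier | r.attendees
NULL | 22
NULL | 38
NULL | 42
NULL | 96
NULL | 109
NULL | 178

(NULL, 22); (NULL, 38); (NULL, 42); (NULL, 96); (NULL, 109); (NULL, 178)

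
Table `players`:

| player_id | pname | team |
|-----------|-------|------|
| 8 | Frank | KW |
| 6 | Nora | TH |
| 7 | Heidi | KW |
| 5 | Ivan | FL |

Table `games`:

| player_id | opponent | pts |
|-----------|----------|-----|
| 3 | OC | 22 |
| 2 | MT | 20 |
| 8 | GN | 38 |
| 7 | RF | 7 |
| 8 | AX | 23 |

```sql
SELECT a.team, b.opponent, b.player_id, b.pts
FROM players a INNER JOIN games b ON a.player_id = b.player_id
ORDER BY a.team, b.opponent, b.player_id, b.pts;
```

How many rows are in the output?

3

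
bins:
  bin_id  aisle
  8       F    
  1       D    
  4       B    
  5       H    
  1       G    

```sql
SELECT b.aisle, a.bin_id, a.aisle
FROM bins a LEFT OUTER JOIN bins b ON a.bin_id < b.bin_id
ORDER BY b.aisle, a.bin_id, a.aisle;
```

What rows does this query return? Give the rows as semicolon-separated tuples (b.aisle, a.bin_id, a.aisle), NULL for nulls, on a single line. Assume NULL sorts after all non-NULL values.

(B, 1, D); (B, 1, G); (F, 1, D); (F, 1, G); (F, 4, B); (F, 5, H); (H, 1, D); (H, 1, G); (H, 4, B); (NULL, 8, F)

LEFT JOIN keeps every row from `bins a`; unmatched rows get NULL for `bins b`'s columns.
Matching on a.bin_id < b.bin_id.
- a[0] bin_id=8 → no match; kept with NULLs on the b side.
- a[1] bin_id=1 → 3 match(es) in b → 3 row(s).
- a[2] bin_id=4 → 2 match(es) in b → 2 row(s).
- a[3] bin_id=5 → 1 match(es) in b → 1 row(s).
- a[4] bin_id=1 → 3 match(es) in b → 3 row(s).
After projecting and ordering:
b.aisle | a.bin_id | a.aisle
B | 1 | D
B | 1 | G
F | 1 | D
F | 1 | G
F | 4 | B
F | 5 | H
H | 1 | D
H | 1 | G
H | 4 | B
NULL | 8 | F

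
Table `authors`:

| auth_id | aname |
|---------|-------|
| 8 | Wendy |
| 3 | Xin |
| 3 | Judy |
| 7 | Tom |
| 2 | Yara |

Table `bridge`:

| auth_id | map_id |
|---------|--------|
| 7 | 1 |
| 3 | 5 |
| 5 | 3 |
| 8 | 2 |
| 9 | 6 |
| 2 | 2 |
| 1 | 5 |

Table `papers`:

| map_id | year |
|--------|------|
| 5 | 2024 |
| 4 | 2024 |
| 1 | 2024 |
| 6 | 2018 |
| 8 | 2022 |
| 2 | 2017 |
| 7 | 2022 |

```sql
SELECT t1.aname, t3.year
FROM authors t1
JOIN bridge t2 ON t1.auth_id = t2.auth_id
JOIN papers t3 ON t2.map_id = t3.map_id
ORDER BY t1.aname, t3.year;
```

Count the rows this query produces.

5

Evaluate left to right. First `authors t1 INNER JOIN bridge t2` on auth_id: 5 row(s).
Then INNER JOIN `papers t3` on map_id: keep only rows whose t2.map_id appears in t3.
Result: 5 row(s).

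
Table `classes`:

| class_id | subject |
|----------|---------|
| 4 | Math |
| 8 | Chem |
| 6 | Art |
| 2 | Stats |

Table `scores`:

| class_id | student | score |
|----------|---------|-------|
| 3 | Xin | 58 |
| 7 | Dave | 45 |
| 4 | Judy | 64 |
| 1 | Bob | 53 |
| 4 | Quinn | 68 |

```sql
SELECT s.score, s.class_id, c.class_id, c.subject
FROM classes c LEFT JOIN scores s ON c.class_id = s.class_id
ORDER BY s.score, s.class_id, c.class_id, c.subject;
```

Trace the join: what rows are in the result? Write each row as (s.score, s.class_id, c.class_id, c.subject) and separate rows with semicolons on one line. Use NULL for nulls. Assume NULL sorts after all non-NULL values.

(64, 4, 4, Math); (68, 4, 4, Math); (NULL, NULL, 2, Stats); (NULL, NULL, 6, Art); (NULL, NULL, 8, Chem)

LEFT JOIN keeps every row from `classes`; unmatched rows get NULL for `scores`'s columns.
Matching on c.class_id = s.class_id.
- c[0] class_id=4 → 2 match(es) in s → 2 row(s).
- c[1] class_id=8 → no match; kept with NULLs on the s side.
- c[2] class_id=6 → no match; kept with NULLs on the s side.
- c[3] class_id=2 → no match; kept with NULLs on the s side.
After projecting and ordering:
s.score | s.class_id | c.class_id | c.subject
64 | 4 | 4 | Math
68 | 4 | 4 | Math
NULL | NULL | 2 | Stats
NULL | NULL | 6 | Art
NULL | NULL | 8 | Chem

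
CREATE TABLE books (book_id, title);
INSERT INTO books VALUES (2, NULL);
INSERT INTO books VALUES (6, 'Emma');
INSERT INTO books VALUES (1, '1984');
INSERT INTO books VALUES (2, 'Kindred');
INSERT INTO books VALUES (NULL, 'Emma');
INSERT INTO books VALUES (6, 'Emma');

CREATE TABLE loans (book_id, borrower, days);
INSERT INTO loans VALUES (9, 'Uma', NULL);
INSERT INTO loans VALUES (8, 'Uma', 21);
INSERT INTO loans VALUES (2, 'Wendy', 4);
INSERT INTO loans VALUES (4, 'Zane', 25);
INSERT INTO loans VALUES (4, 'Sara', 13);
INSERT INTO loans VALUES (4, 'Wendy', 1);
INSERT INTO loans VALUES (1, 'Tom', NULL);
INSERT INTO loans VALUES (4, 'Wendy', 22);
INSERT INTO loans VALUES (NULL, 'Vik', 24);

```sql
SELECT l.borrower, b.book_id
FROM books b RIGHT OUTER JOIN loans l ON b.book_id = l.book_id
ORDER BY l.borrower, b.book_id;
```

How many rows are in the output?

RIGHT JOIN keeps every row from `loans`; unmatched rows get NULL for `books`'s columns.
Matching on b.book_id = l.book_id. A NULL in a compared column never satisfies the condition.
Matched pairs: 3; unmatched l rows kept: 7.
Total: 3 matched + 7 padded = 10 rows.

10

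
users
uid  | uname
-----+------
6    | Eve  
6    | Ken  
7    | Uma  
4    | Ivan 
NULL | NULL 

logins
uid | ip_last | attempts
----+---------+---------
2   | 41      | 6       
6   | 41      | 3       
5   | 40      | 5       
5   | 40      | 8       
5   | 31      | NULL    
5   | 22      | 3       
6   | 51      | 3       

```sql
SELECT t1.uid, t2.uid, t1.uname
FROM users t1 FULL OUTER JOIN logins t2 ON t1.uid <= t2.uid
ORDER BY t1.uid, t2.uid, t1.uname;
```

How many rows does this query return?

13

FULL OUTER JOIN keeps every row from both sides; unmatched rows get NULL for the other side's columns.
Matching on t1.uid <= t2.uid. A NULL in a compared column never satisfies the condition.
- t1[0] uid=6 → 2 match(es) in t2 → 2 row(s).
- t1[1] uid=6 → 2 match(es) in t2 → 2 row(s).
- t1[2] uid=7 → no match; kept with NULLs on the t2 side.
- t1[3] uid=4 → 6 match(es) in t2 → 6 row(s).
- t1[4] uid=NULL → no match; kept with NULLs on the t2 side.
- 1 t2 row(s) had no t1 match → kept, t1 columns NULL.
Total: 10 matched + 3 padded = 13 rows.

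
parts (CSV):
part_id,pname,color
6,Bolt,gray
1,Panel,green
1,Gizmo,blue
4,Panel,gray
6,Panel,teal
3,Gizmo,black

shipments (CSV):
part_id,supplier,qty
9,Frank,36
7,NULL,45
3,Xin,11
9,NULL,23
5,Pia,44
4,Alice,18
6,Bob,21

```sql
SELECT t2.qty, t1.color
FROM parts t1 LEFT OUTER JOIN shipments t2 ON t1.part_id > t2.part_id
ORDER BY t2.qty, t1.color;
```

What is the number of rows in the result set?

10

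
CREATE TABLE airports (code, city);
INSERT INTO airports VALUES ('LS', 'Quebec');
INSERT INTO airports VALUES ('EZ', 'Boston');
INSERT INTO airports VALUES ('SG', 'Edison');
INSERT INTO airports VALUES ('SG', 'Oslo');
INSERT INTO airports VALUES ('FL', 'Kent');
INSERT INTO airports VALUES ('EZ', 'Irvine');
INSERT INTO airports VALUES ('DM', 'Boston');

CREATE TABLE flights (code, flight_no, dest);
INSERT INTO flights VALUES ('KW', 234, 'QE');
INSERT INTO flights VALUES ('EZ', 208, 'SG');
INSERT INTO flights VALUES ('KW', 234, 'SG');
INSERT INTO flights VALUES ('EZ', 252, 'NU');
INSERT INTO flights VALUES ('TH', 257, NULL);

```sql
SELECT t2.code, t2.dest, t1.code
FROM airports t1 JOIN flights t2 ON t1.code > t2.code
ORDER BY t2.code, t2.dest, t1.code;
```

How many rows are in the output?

INNER JOIN keeps only pairs where the ON condition holds.
Matching on t1.code > t2.code.
- t1 row (code=LS): matches 4 t2 row(s) → 4 output row(s).
- t1 row (code=EZ): no match → dropped.
- t1 row (code=SG): matches 4 t2 row(s) → 4 output row(s).
- t1 row (code=SG): matches 4 t2 row(s) → 4 output row(s).
- t1 row (code=FL): matches 2 t2 row(s) → 2 output row(s).
- t1 row (code=EZ): no match → dropped.
- t1 row (code=DM): no match → dropped.
Total: 14 rows.

14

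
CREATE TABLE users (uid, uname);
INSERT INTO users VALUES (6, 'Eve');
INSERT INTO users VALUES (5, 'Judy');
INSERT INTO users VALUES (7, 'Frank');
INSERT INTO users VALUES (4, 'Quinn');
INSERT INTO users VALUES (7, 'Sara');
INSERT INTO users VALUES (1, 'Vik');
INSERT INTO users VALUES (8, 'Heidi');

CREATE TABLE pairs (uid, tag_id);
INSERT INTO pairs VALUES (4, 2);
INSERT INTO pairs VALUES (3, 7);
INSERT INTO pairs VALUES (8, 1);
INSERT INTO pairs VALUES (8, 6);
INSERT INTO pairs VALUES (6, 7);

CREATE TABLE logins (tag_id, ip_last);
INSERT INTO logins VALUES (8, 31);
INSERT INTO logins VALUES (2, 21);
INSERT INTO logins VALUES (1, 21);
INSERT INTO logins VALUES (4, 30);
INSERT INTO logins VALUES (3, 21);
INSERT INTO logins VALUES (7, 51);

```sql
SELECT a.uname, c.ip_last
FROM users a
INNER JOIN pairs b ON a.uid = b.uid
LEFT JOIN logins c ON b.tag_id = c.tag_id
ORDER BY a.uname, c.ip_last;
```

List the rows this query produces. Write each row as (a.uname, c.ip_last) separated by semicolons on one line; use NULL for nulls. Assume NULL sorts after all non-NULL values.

(Eve, 51); (Heidi, 21); (Heidi, NULL); (Quinn, 21)

Joins associate left-to-right: users INNER JOIN pairs on uid gives 4 intermediate row(s).
Then LEFT JOIN `logins c` on tag_id: each of those 4 rows is kept; rows whose b.tag_id has no match in c get NULL for c's columns.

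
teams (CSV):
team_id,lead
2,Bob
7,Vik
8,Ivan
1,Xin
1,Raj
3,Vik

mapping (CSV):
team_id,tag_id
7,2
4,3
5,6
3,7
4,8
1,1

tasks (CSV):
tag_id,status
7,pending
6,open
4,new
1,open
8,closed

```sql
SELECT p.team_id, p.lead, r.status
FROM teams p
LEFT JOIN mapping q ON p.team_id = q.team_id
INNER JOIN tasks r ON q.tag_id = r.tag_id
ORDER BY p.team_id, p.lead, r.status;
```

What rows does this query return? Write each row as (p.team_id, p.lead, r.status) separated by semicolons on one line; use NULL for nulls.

(1, Raj, open); (1, Xin, open); (3, Vik, pending)

Step 1 — p LEFT JOIN q on team_id → 6 row(s).
Then INNER JOIN `tasks r` on tag_id: keep only rows whose q.tag_id appears in r.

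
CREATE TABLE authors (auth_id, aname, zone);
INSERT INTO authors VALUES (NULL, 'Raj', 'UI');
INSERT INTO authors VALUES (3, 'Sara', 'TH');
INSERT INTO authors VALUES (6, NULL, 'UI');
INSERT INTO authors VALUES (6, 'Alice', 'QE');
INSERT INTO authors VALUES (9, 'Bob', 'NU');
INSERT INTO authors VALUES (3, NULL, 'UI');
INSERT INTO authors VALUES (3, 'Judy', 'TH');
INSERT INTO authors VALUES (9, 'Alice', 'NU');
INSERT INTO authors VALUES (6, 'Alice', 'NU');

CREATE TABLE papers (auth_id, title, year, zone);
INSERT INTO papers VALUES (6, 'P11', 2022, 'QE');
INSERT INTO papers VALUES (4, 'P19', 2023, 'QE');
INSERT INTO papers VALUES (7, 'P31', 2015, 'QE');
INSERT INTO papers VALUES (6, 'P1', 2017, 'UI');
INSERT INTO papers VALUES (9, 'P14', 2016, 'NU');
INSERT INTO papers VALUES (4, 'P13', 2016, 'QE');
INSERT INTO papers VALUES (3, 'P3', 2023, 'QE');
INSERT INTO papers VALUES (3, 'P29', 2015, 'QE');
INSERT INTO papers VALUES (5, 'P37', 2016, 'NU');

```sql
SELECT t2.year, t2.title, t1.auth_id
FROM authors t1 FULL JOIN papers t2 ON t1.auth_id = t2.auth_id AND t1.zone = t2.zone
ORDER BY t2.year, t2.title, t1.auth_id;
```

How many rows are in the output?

15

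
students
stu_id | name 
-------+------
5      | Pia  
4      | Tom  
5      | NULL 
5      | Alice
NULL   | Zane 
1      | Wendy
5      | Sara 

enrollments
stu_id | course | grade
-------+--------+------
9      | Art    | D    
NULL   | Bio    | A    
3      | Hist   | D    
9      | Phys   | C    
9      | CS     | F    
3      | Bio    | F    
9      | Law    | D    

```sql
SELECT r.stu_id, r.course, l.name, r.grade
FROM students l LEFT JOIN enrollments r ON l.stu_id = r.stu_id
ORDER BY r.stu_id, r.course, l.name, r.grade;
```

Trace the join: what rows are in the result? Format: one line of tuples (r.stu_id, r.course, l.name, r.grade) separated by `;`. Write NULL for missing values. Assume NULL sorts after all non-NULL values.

LEFT JOIN keeps every row from `students`; unmatched rows get NULL for `enrollments`'s columns.
Matching on l.stu_id = r.stu_id. A NULL in a compared column never satisfies the condition.
Matched pairs: 0; unmatched l rows kept: 7.

(NULL, NULL, Alice, NULL); (NULL, NULL, Pia, NULL); (NULL, NULL, Sara, NULL); (NULL, NULL, Tom, NULL); (NULL, NULL, Wendy, NULL); (NULL, NULL, Zane, NULL); (NULL, NULL, NULL, NULL)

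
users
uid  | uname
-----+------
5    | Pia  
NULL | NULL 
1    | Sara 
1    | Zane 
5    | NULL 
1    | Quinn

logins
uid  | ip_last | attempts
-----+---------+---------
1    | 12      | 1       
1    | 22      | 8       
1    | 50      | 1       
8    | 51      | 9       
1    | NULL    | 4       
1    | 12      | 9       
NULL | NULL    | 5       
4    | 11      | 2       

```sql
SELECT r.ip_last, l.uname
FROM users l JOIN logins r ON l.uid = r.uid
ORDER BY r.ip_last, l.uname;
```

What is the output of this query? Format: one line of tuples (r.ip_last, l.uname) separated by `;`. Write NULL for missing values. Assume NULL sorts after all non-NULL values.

INNER JOIN keeps only pairs where the ON condition holds.
Matching on l.uid = r.uid. A NULL in a compared column never satisfies the condition.
Matched pairs: 15.

(12, Quinn); (12, Quinn); (12, Sara); (12, Sara); (12, Zane); (12, Zane); (22, Quinn); (22, Sara); (22, Zane); (50, Quinn); (50, Sara); (50, Zane); (NULL, Quinn); (NULL, Sara); (NULL, Zane)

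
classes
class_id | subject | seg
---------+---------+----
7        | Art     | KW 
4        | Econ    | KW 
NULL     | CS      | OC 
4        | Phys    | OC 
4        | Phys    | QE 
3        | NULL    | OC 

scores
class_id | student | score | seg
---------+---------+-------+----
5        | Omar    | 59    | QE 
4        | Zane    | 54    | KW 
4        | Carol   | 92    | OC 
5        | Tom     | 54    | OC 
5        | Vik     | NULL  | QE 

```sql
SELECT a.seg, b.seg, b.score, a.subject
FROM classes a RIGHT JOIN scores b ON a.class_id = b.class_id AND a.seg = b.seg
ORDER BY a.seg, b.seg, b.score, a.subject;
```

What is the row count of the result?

5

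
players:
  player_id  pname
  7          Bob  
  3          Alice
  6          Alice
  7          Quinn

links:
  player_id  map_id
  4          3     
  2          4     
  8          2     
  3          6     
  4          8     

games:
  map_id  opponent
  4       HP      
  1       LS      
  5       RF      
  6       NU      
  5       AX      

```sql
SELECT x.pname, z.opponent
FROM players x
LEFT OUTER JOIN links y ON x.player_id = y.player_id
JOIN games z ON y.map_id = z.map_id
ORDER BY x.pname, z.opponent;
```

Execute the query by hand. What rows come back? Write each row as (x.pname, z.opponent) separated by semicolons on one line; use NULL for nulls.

Step 1 — x LEFT JOIN y on player_id → 4 row(s).
Then INNER JOIN `games z` on map_id: keep only rows whose y.map_id appears in z.

(Alice, NU)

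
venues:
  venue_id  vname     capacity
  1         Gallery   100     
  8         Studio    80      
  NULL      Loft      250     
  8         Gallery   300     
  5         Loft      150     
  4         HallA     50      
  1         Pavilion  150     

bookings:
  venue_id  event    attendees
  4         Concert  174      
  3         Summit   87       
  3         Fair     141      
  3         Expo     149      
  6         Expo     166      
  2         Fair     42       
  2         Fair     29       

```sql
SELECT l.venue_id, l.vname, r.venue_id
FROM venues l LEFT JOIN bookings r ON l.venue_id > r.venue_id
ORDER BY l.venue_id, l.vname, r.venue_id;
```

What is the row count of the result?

LEFT JOIN keeps every row from `venues`; unmatched rows get NULL for `bookings`'s columns.
Matching on l.venue_id > r.venue_id. A NULL in a compared column never satisfies the condition.
- l[0] venue_id=1 → no match; kept with NULLs on the r side.
- l[1] venue_id=8 → 7 match(es) in r → 7 row(s).
- l[2] venue_id=NULL → no match; kept with NULLs on the r side.
- l[3] venue_id=8 → 7 match(es) in r → 7 row(s).
- l[4] venue_id=5 → 6 match(es) in r → 6 row(s).
- l[5] venue_id=4 → 5 match(es) in r → 5 row(s).
- l[6] venue_id=1 → no match; kept with NULLs on the r side.
Total: 25 matched + 3 padded = 28 rows.

28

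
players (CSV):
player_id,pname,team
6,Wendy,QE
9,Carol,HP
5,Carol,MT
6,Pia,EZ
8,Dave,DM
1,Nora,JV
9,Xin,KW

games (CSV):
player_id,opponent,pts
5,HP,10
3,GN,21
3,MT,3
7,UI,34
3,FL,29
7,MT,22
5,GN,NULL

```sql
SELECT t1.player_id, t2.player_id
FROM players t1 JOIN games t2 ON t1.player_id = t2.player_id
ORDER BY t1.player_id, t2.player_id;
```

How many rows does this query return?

INNER JOIN keeps only pairs where the ON condition holds.
Matching on t1.player_id = t2.player_id.
- player_id=6: no matching t2 row, dropped.
- player_id=9: no matching t2 row, dropped.
- player_id=5: 2 matching t2 row(s), so 2 row(s) emitted.
- player_id=6: no matching t2 row, dropped.
- player_id=8: no matching t2 row, dropped.
- player_id=1: no matching t2 row, dropped.
- player_id=9: no matching t2 row, dropped.
Total: 2 rows.

2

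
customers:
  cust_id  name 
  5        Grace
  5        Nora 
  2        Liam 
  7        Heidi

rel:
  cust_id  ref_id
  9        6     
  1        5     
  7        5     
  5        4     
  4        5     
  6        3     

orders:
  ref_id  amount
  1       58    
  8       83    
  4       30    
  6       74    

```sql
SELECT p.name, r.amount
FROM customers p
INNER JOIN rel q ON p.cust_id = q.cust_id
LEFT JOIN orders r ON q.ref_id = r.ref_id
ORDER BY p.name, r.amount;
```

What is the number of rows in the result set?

3

Step 1 — p INNER JOIN q on cust_id → 3 row(s).
Then LEFT JOIN `orders r` on ref_id: each of those 3 rows is kept; rows whose q.ref_id has no match in r get NULL for r's columns.
Result: 3 row(s).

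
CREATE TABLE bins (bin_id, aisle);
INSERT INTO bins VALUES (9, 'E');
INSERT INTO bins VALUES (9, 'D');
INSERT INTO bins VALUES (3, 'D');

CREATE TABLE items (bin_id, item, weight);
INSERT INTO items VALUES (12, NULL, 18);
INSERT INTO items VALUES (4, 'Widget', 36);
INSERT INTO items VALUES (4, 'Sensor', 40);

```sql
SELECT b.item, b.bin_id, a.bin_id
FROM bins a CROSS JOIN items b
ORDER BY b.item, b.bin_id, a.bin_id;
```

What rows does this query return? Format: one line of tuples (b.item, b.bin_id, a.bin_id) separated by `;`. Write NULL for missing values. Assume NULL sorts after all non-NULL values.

(Sensor, 4, 3); (Sensor, 4, 9); (Sensor, 4, 9); (Widget, 4, 3); (Widget, 4, 9); (Widget, 4, 9); (NULL, 12, 3); (NULL, 12, 9); (NULL, 12, 9)

CROSS JOIN pairs every row of `bins` with every row of `items`: 3 × 3 = 9 rows.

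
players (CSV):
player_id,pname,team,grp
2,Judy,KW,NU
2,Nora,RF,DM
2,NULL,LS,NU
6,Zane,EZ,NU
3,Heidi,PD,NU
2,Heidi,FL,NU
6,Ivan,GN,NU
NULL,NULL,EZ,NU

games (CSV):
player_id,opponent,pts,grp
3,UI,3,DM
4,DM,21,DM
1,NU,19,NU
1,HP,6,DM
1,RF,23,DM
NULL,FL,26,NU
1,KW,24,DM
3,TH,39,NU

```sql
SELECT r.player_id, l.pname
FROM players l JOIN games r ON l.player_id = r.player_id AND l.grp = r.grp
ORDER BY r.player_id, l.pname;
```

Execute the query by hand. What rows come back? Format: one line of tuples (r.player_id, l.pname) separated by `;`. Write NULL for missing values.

(3, Heidi)

INNER JOIN keeps only pairs where the ON condition holds.
Matching on l.player_id = r.player_id AND l.grp = r.grp. A NULL in a compared column never satisfies the condition.
Matched pairs: 1.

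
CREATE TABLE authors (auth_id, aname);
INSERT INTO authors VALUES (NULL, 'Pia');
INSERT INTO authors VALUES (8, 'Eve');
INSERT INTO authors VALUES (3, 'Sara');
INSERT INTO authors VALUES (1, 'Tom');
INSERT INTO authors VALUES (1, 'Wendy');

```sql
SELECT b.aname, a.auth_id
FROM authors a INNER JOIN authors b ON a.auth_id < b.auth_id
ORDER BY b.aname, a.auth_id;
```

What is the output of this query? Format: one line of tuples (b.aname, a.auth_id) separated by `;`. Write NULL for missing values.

(Eve, 1); (Eve, 1); (Eve, 3); (Sara, 1); (Sara, 1)

INNER JOIN keeps only pairs where the ON condition holds.
Matching on a.auth_id < b.auth_id. A NULL in a compared column never satisfies the condition.
Matched pairs: 5.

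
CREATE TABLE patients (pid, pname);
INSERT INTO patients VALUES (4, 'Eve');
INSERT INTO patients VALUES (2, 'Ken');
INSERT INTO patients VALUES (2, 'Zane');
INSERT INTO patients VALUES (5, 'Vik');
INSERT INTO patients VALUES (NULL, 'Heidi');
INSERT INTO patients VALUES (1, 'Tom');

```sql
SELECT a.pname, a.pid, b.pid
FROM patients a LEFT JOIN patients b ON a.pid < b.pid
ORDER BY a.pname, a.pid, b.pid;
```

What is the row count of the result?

LEFT JOIN keeps every row from `patients a`; unmatched rows get NULL for `patients b`'s columns.
Matching on a.pid < b.pid. A NULL in a compared column never satisfies the condition.
- a (pid=4) pairs with 1 row(s) of b.
- a (pid=2) pairs with 2 row(s) of b.
- a (pid=2) pairs with 2 row(s) of b.
- a (pid=5) has no partner → padded with NULL.
- a (pid=NULL) has no partner → padded with NULL.
- a (pid=1) pairs with 4 row(s) of b.
Total: 9 matched + 2 padded = 11 rows.

11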